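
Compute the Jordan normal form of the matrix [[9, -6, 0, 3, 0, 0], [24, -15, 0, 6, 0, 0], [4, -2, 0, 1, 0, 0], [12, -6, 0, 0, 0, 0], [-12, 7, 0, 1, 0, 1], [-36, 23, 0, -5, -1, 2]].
J = [[-3, 0, 0, 0, 0, 0], [0, -3, 0, 0, 0, 0], [0, 0, 0, 1, 0, 0], [0, 0, 0, 0, 0, 0], [0, 0, 0, 0, 1, 1], [0, 0, 0, 0, 0, 1]]

The characteristic polynomial is det(xI - A) = x^2(x - 1)^2(x + 3)^2, so the eigenvalues are -3 (algebraic multiplicity 2), 0 (algebraic multiplicity 2), 1 (algebraic multiplicity 2).

For λ = -3: rank(A + 3I) = 4. The eigenspace has dimension 6 - 4 = 2, so there are 2 Jordan blocks; the rank sequence gives block sizes [1, 1].

For λ = 0: rank(A) = 5, rank(A^2) = 4. The eigenspace has dimension 6 - 5 = 1, so there is 1 Jordan block; the rank sequence gives block sizes [2].

For λ = 1: rank(A - I) = 5, rank((A - I)^2) = 4. The eigenspace has dimension 6 - 5 = 1, so there is 1 Jordan block; the rank sequence gives block sizes [2].

Assembling the blocks gives the Jordan form J above.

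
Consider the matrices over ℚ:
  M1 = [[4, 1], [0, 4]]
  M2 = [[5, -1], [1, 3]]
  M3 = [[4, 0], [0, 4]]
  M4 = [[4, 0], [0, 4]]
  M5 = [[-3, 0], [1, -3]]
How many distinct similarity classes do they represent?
Characteristic polynomials: χ_{M1} = (x - 4)^2, χ_{M2} = (x - 4)^2, χ_{M3} = (x - 4)^2, χ_{M4} = (x - 4)^2, χ_{M5} = (x + 3)^2.

{M1, M2}: invariant factors (x - 4)^2.

{M3, M4}: invariant factors x - 4, x - 4.

{M5}: invariant factors (x + 3)^2.

Matrices are similar if and only if their invariant-factor lists agree; the partition into similarity classes is {M1, M2}, {M3, M4}, {M5}.

3 classes: {M1, M2}, {M3, M4}, {M5}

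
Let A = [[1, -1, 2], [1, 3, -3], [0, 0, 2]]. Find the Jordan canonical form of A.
J = [[2, 1, 0], [0, 2, 1], [0, 0, 2]]

The characteristic polynomial is det(xI - A) = (x - 2)^3, so the eigenvalues are 2 (algebraic multiplicity 3).

For λ = 2: rank(A - 2I) = 2, rank((A - 2I)^2) = 1, rank((A - 2I)^3) = 0. The eigenspace has dimension 3 - 2 = 1, so there is 1 Jordan block; the rank sequence gives block sizes [3].

Assembling the blocks gives the Jordan form J above.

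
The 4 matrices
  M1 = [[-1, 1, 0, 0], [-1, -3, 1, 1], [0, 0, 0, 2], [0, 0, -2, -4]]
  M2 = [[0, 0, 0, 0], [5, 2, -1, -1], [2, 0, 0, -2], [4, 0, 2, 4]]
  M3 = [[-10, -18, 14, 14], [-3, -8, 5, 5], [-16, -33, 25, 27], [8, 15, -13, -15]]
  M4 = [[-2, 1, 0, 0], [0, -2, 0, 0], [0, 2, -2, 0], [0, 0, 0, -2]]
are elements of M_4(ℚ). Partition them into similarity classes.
Characteristic polynomials: χ_{M1} = (x + 2)^4, χ_{M2} = x(x - 2)^3, χ_{M3} = (x + 2)^4, χ_{M4} = (x + 2)^4.

{M1, M3}: invariant factors x + 2, (x + 2)^3.

{M2}: invariant factors x - 2, x(x - 2)^2.

{M4}: invariant factors x + 2, x + 2, (x + 2)^2.

Matrices are similar if and only if their invariant-factor lists agree; the partition into similarity classes is {M1, M3}, {M2}, {M4}.

3 classes: {M1, M3}, {M2}, {M4}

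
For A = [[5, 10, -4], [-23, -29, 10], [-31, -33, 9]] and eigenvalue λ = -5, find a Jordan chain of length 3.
v_1 = [[-1, 2, 3]]^T, v_2 = [[-2, 5, 7]]^T, v_3 = [[2, -4, -5]]^T

We seek v_1 ∈ ker((A + 5I)^3) \ ker((A + 5I)^2), then set v_{i+1} = (A + 5I) v_i.

One such chain is v_1 = [[-1, 2, 3]]^T, v_2 = [[-2, 5, 7]]^T, v_3 = [[2, -4, -5]]^T. Check: (A + 5I) v_3 = [[0, 0, 0]]^T = 0.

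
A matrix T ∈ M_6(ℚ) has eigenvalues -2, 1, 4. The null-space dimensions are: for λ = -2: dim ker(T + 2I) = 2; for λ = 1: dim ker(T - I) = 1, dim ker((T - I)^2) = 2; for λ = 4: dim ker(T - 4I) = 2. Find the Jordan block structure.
λ = -2: successive nullity increments [2] count blocks of size ≥ k; block sizes are [1, 1].
λ = 1: successive nullity increments [1, 1] count blocks of size ≥ k; block sizes are [2].
λ = 4: successive nullity increments [2] count blocks of size ≥ k; block sizes are [1, 1].

Jordan blocks: (-2, 1), (-2, 1), (1, 2), (4, 1), (4, 1)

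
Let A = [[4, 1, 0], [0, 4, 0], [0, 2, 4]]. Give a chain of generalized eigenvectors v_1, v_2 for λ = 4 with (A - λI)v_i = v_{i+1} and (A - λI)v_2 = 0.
We seek v_1 ∈ ker((A - 4I)^2) \ ker(A - 4I), then set v_{i+1} = (A - 4I) v_i.

One such chain is v_1 = [[-1, 1, -3]]^T, v_2 = [[1, 0, 2]]^T. Check: (A - 4I) v_2 = [[0, 0, 0]]^T = 0.

v_1 = [[-1, 1, -3]]^T, v_2 = [[1, 0, 2]]^T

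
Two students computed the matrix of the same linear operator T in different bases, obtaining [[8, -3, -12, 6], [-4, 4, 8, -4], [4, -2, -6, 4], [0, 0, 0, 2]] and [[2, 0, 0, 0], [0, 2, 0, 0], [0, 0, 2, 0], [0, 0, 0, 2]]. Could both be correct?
Both have characteristic polynomial (x - 2)^4, but the minimal polynomial of A is (x - 2)^2 while the minimal polynomial of B is x - 2. The minimal polynomial is a similarity invariant, so A and B are not similar.

No.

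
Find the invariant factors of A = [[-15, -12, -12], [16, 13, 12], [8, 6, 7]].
x - 1, (x - 3)(x - 1)

The Jordan structure of A has elementary divisors (x - 1), (x - 1), (x - 3). Arranging the block sizes at each eigenvalue in decreasing order and taking row products gives the invariant factors.

Invariant factors (smallest first, each dividing the next): x - 1, (x - 3)(x - 1).

Check: the last factor (x - 3)(x - 1) is the minimal polynomial, and the product (x - 3)(x - 1)^2 is the characteristic polynomial.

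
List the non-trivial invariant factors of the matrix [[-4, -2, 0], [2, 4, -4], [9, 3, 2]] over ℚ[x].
The Jordan structure of A has elementary divisors x^2, (x - 2). Arranging the block sizes at each eigenvalue in decreasing order and taking row products gives the invariant factors.

Invariant factors (smallest first, each dividing the next): x^2(x - 2).

Check: the last factor x^2(x - 2) is the minimal polynomial, and the product x^2(x - 2) is the characteristic polynomial.

x^2(x - 2)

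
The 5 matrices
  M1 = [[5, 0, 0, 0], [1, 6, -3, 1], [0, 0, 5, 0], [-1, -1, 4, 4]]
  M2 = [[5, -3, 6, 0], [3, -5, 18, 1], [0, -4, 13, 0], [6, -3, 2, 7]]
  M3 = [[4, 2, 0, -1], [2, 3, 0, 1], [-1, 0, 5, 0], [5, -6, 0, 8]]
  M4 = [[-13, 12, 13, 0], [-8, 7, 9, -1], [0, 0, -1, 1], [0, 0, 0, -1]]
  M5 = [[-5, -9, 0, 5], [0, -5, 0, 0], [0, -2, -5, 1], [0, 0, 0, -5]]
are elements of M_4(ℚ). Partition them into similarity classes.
Characteristic polynomials: χ_{M1} = (x - 5)^4, χ_{M2} = (x - 5)^4, χ_{M3} = (x - 5)^4, χ_{M4} = (x + 1)^3(x + 5), χ_{M5} = (x + 5)^4.

{M1, M2, M3}: invariant factors x - 5, (x - 5)^3.

{M4}: invariant factors (x + 1)^3(x + 5).

{M5}: invariant factors (x + 5)^2, (x + 5)^2.

Matrices are similar if and only if their invariant-factor lists agree; the partition into similarity classes is {M1, M2, M3}, {M4}, {M5}.

3 classes: {M1, M2, M3}, {M4}, {M5}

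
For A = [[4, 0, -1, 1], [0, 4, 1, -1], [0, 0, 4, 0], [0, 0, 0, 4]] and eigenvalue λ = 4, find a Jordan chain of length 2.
v_1 = [[1, -1, 0, -1]]^T, v_2 = [[-1, 1, 0, 0]]^T

We seek v_1 ∈ ker((A - 4I)^2) \ ker(A - 4I), then set v_{i+1} = (A - 4I) v_i.

One such chain is v_1 = [[1, -1, 0, -1]]^T, v_2 = [[-1, 1, 0, 0]]^T. Check: (A - 4I) v_2 = [[0, 0, 0, 0]]^T = 0.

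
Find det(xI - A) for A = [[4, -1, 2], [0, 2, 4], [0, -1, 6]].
χ_A(x) = (x - 4)^3

xI - A = [[x - 4, 1, -2], [0, x - 2, -4], [0, 1, x - 6]].

Expanding det(xI - A) along the first row:
det(xI - A) = + (x - 4)·det([[x - 2, -4], [1, x - 6]]) - (1)·det([[0, -4], [0, x - 6]]) + (-2)·det([[0, x - 2], [0, 1]]).

Evaluating gives χ_A(x) = x^3 - 12x^2 + 48x - 64 = (x - 4)^3.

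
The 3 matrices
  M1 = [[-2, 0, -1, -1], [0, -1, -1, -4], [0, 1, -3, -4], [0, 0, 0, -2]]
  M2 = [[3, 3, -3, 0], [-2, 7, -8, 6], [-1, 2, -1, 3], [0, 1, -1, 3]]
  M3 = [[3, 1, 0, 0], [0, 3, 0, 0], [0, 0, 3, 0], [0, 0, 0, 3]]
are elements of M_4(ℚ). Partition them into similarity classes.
3 classes: {M1}, {M2}, {M3}

Characteristic polynomials: χ_{M1} = (x + 2)^4, χ_{M2} = (x - 3)^4, χ_{M3} = (x - 3)^4.

{M1}: invariant factors x + 2, (x + 2)^3.

{M2}: invariant factors x - 3, (x - 3)^3.

{M3}: invariant factors x - 3, x - 3, (x - 3)^2.

Matrices are similar if and only if their invariant-factor lists agree; the partition into similarity classes is {M1}, {M2}, {M3}.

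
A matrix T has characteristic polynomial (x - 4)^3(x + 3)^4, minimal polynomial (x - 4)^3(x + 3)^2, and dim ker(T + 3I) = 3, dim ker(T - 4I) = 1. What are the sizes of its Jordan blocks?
Jordan blocks: (-3, 2), (-3, 1), (-3, 1), (4, 3)

λ = -3: algebraic multiplicity 4 (exponent in χ_T), largest block size 2 (exponent in m_T), 3 blocks (geometric multiplicity). These force block sizes [2, 1, 1].
λ = 4: algebraic multiplicity 3 (exponent in χ_T), largest block size 3 (exponent in m_T), 1 block (geometric multiplicity). This forces block sizes [3].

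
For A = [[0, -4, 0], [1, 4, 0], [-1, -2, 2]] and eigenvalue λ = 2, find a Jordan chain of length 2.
v_1 = [[1, 0, -1]]^T, v_2 = [[-2, 1, -1]]^T

We seek v_1 ∈ ker((A - 2I)^2) \ ker(A - 2I), then set v_{i+1} = (A - 2I) v_i.

One such chain is v_1 = [[1, 0, -1]]^T, v_2 = [[-2, 1, -1]]^T. Check: (A - 2I) v_2 = [[0, 0, 0]]^T = 0.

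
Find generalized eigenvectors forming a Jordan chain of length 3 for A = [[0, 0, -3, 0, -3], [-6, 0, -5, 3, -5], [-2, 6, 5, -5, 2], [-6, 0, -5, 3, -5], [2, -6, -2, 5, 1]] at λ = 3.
We seek v_1 ∈ ker((A - 3I)^3) \ ker((A - 3I)^2), then set v_{i+1} = (A - 3I) v_i.

One such chain is v_1 = [[-1, -4, -1, -4, 2]]^T, v_2 = [[0, 1, 0, 1, 0]]^T, v_3 = [[0, 0, 1, 0, -1]]^T. Check: (A - 3I) v_3 = [[0, 0, 0, 0, 0]]^T = 0.

v_1 = [[-1, -4, -1, -4, 2]]^T, v_2 = [[0, 1, 0, 1, 0]]^T, v_3 = [[0, 0, 1, 0, -1]]^T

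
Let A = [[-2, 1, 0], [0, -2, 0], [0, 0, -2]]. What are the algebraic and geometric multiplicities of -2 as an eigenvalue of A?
The characteristic polynomial is (x + 2)^3, so the factor x + 2 appears with exponent 3: the algebraic multiplicity is 3.

rank(A + 2I) = 1, so the eigenspace has dimension 3 - 1 = 2: the geometric multiplicity is 2.

Since 2 < 3, A is not diagonalizable.

algebraic multiplicity 3, geometric multiplicity 2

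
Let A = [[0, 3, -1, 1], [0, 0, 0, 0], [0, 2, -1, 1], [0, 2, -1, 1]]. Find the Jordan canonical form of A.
J = [[0, 1, 0, 0], [0, 0, 0, 0], [0, 0, 0, 1], [0, 0, 0, 0]]

The characteristic polynomial is det(xI - A) = x^4, so the eigenvalues are 0 (algebraic multiplicity 4).

For λ = 0: rank(A) = 2, rank(A^2) = 0. The eigenspace has dimension 4 - 2 = 2, so there are 2 Jordan blocks; the rank sequence gives block sizes [2, 2].

Assembling the blocks gives the Jordan form J above.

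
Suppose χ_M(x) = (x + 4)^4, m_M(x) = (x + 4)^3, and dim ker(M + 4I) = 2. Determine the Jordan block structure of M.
Jordan blocks: (-4, 3), (-4, 1)

λ = -4: algebraic multiplicity 4 (exponent in χ_M), largest block size 3 (exponent in m_M), 2 blocks (geometric multiplicity). These force block sizes [3, 1].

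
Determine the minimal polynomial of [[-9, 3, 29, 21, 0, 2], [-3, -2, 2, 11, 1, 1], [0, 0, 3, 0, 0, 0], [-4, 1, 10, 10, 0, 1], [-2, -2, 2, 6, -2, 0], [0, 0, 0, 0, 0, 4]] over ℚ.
The characteristic polynomial factors as (x - 4)(x - 3)^2(x + 2)^3. The minimal polynomial is ∏(x - λ)^{k_λ} where k_λ is the size of the largest Jordan block at λ.

For λ = -2: rank(A + 2I) = 5, and the largest Jordan block has size 3 (the smallest k with rank((A + 2I)^k) = rank((A + 2I)^(k+1))).
For λ = 3: rank(A - 3I) = 5, and the largest Jordan block has size 2 (the smallest k with rank((A - 3I)^k) = rank((A - 3I)^(k+1))).
For λ = 4: rank(A - 4I) = 5, and the largest Jordan block has size 1 (the smallest k with rank((A - 4I)^k) = rank((A - 4I)^(k+1))).

So m_A(x) = (x - 4)(x - 3)^2(x + 2)^3.

m_A(x) = (x - 4)(x - 3)^2(x + 2)^3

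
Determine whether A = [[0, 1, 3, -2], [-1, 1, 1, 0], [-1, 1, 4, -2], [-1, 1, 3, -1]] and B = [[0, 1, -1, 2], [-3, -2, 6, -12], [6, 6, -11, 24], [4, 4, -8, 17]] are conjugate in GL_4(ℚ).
Two matrices over a field are similar if and only if they have the same invariant factors.

Both A and B have characteristic polynomial (x - 1)^4 and minimal polynomial (x - 1)^3. Computing further, both have invariant factors x - 1, (x - 1)^3. Hence A and B are similar.

Yes.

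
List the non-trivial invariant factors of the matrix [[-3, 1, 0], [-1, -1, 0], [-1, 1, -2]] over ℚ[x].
x + 2, (x + 2)^2

The Jordan structure of A has elementary divisors (x + 2)^2, (x + 2). Arranging the block sizes at each eigenvalue in decreasing order and taking row products gives the invariant factors.

Invariant factors (smallest first, each dividing the next): x + 2, (x + 2)^2.

Check: the last factor (x + 2)^2 is the minimal polynomial, and the product (x + 2)^3 is the characteristic polynomial.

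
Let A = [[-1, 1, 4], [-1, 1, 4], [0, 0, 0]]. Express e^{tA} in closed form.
A has Jordan form J = [[0, 1, 0], [0, 0, 0], [0, 0, 0]] with A = PJP^{-1}, so e^{tA} = P e^{tJ} P^{-1}.

For a Jordan block J_k(λ), e^{tJ_k(λ)} = e^{λt} · (I + tN + t^2 N^2/2! + ... + t^{k-1} N^{k-1}/(k-1)!) where N is the nilpotent superdiagonal part.

Assembling the blocks and conjugating back gives the entries of e^{tA} as shown above.

e^{tA} = [[1 - t, t, 4*t], [-t, t + 1, 4*t], [0, 0, 1]]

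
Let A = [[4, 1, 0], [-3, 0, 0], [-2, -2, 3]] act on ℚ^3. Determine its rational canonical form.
The invariant factors of A (the non-unit diagonal entries of the Smith normal form of xI - A over ℚ[x]) are x - 3, (x - 3)(x - 1), each dividing the next. The characteristic polynomial is their product, (x - 3)^2(x - 1).

The rational canonical form is the block-diagonal matrix of companion matrices C(f_i):
R = [[3, 0, 0], [0, 0, -3], [0, 1, 4]].

R = [[3, 0, 0], [0, 0, -3], [0, 1, 4]]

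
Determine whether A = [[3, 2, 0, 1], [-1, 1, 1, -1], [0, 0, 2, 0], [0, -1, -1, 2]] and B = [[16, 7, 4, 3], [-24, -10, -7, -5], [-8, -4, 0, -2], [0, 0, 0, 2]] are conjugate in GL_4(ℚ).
Yes.

Two matrices over a field are similar if and only if they have the same invariant factors.

Both A and B have characteristic polynomial (x - 2)^4 and minimal polynomial (x - 2)^3. Computing further, both have invariant factors x - 2, (x - 2)^3. Hence A and B are similar.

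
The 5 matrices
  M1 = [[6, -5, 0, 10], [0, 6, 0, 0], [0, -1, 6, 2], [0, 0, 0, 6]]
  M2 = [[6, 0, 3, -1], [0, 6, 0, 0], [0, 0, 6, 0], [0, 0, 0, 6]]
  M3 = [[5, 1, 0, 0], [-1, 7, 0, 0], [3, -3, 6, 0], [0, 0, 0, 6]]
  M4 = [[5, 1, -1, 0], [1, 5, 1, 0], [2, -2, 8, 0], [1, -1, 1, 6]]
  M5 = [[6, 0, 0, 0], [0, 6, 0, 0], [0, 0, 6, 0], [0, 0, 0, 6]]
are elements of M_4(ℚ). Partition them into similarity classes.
Characteristic polynomials: χ_{M1} = (x - 6)^4, χ_{M2} = (x - 6)^4, χ_{M3} = (x - 6)^4, χ_{M4} = (x - 6)^4, χ_{M5} = (x - 6)^4.

{M1, M2, M3, M4}: invariant factors x - 6, x - 6, (x - 6)^2.

{M5}: invariant factors x - 6, x - 6, x - 6, x - 6.

Matrices are similar if and only if their invariant-factor lists agree; the partition into similarity classes is {M1, M2, M3, M4}, {M5}.

2 classes: {M1, M2, M3, M4}, {M5}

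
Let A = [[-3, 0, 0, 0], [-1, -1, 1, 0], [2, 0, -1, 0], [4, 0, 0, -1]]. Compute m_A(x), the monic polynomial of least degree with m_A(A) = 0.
m_A(x) = (x + 1)^2(x + 3)

The characteristic polynomial factors as (x + 1)^3(x + 3). The minimal polynomial is ∏(x - λ)^{k_λ} where k_λ is the size of the largest Jordan block at λ.

For λ = -3: rank(A + 3I) = 3, and the largest Jordan block has size 1 (the smallest k with rank((A + 3I)^k) = rank((A + 3I)^(k+1))).
For λ = -1: rank(A + I) = 2, and the largest Jordan block has size 2 (the smallest k with rank((A + I)^k) = rank((A + I)^(k+1))).

So m_A(x) = (x + 1)^2(x + 3).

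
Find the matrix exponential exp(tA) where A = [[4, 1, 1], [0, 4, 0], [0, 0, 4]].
A has Jordan form J = [[4, 1, 0], [0, 4, 0], [0, 0, 4]] with A = PJP^{-1}, so e^{tA} = P e^{tJ} P^{-1}.

For a Jordan block J_k(λ), e^{tJ_k(λ)} = e^{λt} · (I + tN + t^2 N^2/2! + ... + t^{k-1} N^{k-1}/(k-1)!) where N is the nilpotent superdiagonal part.

Assembling the blocks and conjugating back gives the entries of e^{tA} as shown above.

e^{tA} = [[e^{4*t}, t*e^{4*t}, t*e^{4*t}], [0, e^{4*t}, 0], [0, 0, e^{4*t}]]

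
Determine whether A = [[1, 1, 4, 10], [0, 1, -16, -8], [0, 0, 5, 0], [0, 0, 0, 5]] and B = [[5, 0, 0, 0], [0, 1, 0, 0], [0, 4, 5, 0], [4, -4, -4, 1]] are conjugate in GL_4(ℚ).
No.

Both have characteristic polynomial (x - 5)^2(x - 1)^2, but the minimal polynomial of A is (x - 5)(x - 1)^2 while the minimal polynomial of B is (x - 5)(x - 1). The minimal polynomial is a similarity invariant, so A and B are not similar.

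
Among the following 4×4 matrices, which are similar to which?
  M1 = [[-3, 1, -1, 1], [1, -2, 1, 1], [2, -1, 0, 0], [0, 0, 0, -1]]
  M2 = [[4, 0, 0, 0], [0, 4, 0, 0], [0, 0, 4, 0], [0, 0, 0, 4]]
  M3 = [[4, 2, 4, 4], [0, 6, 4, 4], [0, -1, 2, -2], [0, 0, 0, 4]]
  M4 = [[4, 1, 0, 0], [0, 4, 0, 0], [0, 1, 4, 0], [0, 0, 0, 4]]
3 classes: {M1}, {M2}, {M3, M4}

Characteristic polynomials: χ_{M1} = (x + 1)^2(x + 2)^2, χ_{M2} = (x - 4)^4, χ_{M3} = (x - 4)^4, χ_{M4} = (x - 4)^4.

{M1}: invariant factors (x + 1)^2(x + 2)^2.

{M2}: invariant factors x - 4, x - 4, x - 4, x - 4.

{M3, M4}: invariant factors x - 4, x - 4, (x - 4)^2.

Matrices are similar if and only if their invariant-factor lists agree; the partition into similarity classes is {M1}, {M2}, {M3, M4}.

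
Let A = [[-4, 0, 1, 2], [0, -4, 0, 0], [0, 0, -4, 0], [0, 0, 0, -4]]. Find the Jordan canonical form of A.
J = [[-4, 1, 0, 0], [0, -4, 0, 0], [0, 0, -4, 0], [0, 0, 0, -4]]

The characteristic polynomial is det(xI - A) = (x + 4)^4, so the eigenvalues are -4 (algebraic multiplicity 4).

For λ = -4: rank(A + 4I) = 1, rank((A + 4I)^2) = 0. The eigenspace has dimension 4 - 1 = 3, so there are 3 Jordan blocks; the rank sequence gives block sizes [2, 1, 1].

Assembling the blocks gives the Jordan form J above.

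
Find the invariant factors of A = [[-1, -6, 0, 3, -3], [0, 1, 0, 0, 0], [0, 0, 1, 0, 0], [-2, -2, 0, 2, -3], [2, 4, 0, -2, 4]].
x - 1, x - 1, (x - 2)^2(x - 1)

The Jordan structure of A has elementary divisors (x - 1), (x - 1), (x - 1), (x - 2)^2. Arranging the block sizes at each eigenvalue in decreasing order and taking row products gives the invariant factors.

Invariant factors (smallest first, each dividing the next): x - 1, x - 1, (x - 2)^2(x - 1).

Check: the last factor (x - 2)^2(x - 1) is the minimal polynomial, and the product (x - 2)^2(x - 1)^3 is the characteristic polynomial.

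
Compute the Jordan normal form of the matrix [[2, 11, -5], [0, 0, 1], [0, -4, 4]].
The characteristic polynomial is det(xI - A) = (x - 2)^3, so the eigenvalues are 2 (algebraic multiplicity 3).

For λ = 2: rank(A - 2I) = 2, rank((A - 2I)^2) = 1, rank((A - 2I)^3) = 0. The eigenspace has dimension 3 - 2 = 1, so there is 1 Jordan block; the rank sequence gives block sizes [3].

Assembling the blocks gives the Jordan form J above.

J = [[2, 1, 0], [0, 2, 1], [0, 0, 2]]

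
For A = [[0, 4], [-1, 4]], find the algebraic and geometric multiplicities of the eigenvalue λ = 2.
The characteristic polynomial is (x - 2)^2, so the factor x - 2 appears with exponent 2: the algebraic multiplicity is 2.

rank(A - 2I) = 1, so the eigenspace has dimension 2 - 1 = 1: the geometric multiplicity is 1.

Since 1 < 2, A is not diagonalizable.

algebraic multiplicity 2, geometric multiplicity 1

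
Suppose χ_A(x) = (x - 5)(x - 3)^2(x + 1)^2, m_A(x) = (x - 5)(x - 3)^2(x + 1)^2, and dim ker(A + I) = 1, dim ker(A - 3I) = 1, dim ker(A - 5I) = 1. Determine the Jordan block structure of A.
Jordan blocks: (-1, 2), (3, 2), (5, 1)

λ = -1: algebraic multiplicity 2 (exponent in χ_A), largest block size 2 (exponent in m_A), 1 block (geometric multiplicity). This forces block sizes [2].
λ = 3: algebraic multiplicity 2 (exponent in χ_A), largest block size 2 (exponent in m_A), 1 block (geometric multiplicity). This forces block sizes [2].
λ = 5: algebraic multiplicity 1 (exponent in χ_A), largest block size 1 (exponent in m_A), 1 block (geometric multiplicity). This forces block sizes [1].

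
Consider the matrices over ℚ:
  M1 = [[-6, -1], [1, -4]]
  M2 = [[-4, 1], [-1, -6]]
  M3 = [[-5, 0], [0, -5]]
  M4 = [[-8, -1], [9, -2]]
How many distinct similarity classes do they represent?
Characteristic polynomials: χ_{M1} = (x + 5)^2, χ_{M2} = (x + 5)^2, χ_{M3} = (x + 5)^2, χ_{M4} = (x + 5)^2.

{M1, M2, M4}: invariant factors (x + 5)^2.

{M3}: invariant factors x + 5, x + 5.

Matrices are similar if and only if their invariant-factor lists agree; the partition into similarity classes is {M1, M2, M4}, {M3}.

2 classes: {M1, M2, M4}, {M3}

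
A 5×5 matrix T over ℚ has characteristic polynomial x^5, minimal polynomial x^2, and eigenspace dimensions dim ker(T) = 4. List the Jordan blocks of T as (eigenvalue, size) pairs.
λ = 0: algebraic multiplicity 5 (exponent in χ_T), largest block size 2 (exponent in m_T), 4 blocks (geometric multiplicity). These force block sizes [2, 1, 1, 1].

Jordan blocks: (0, 2), (0, 1), (0, 1), (0, 1)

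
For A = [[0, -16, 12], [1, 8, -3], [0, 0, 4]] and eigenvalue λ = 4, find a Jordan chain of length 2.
We seek v_1 ∈ ker((A - 4I)^2) \ ker(A - 4I), then set v_{i+1} = (A - 4I) v_i.

One such chain is v_1 = [[1, 0, 0]]^T, v_2 = [[-4, 1, 0]]^T. Check: (A - 4I) v_2 = [[0, 0, 0]]^T = 0.

v_1 = [[1, 0, 0]]^T, v_2 = [[-4, 1, 0]]^T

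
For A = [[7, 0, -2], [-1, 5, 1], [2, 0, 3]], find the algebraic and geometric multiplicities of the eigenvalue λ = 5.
algebraic multiplicity 3, geometric multiplicity 2

The characteristic polynomial is (x - 5)^3, so the factor x - 5 appears with exponent 3: the algebraic multiplicity is 3.

rank(A - 5I) = 1, so the eigenspace has dimension 3 - 1 = 2: the geometric multiplicity is 2.

Since 2 < 3, A is not diagonalizable.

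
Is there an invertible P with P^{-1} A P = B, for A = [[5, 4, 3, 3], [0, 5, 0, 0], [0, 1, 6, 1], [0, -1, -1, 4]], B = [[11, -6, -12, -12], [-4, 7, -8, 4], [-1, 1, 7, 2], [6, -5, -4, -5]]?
Yes.

Two matrices over a field are similar if and only if they have the same invariant factors.

Both A and B have characteristic polynomial (x - 5)^4 and minimal polynomial (x - 5)^2. Computing further, both have invariant factors (x - 5)^2, (x - 5)^2. Hence A and B are similar.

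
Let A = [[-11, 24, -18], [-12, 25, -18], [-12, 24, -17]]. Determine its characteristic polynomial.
χ_A(x) = (x - 1)^2(x + 5)

xI - A = [[x + 11, -24, 18], [12, x - 25, 18], [12, -24, x + 17]].

Expanding det(xI - A) along the first row:
det(xI - A) = + (x + 11)·det([[x - 25, 18], [-24, x + 17]]) - (-24)·det([[12, 18], [12, x + 17]]) + (18)·det([[12, x - 25], [12, -24]]).

Evaluating gives χ_A(x) = x^3 + 3x^2 - 9x + 5 = (x - 1)^2(x + 5).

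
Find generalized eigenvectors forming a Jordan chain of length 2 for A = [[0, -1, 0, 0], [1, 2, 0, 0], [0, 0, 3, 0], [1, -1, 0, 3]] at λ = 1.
We seek v_1 ∈ ker((A - I)^2) \ ker(A - I), then set v_{i+1} = (A - I) v_i.

One such chain is v_1 = [[1, 0, 0, 0]]^T, v_2 = [[-1, 1, 0, 1]]^T. Check: (A - I) v_2 = [[0, 0, 0, 0]]^T = 0.

v_1 = [[1, 0, 0, 0]]^T, v_2 = [[-1, 1, 0, 1]]^T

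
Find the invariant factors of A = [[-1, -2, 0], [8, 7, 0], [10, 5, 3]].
The Jordan structure of A has elementary divisors (x - 3)^2, (x - 3). Arranging the block sizes at each eigenvalue in decreasing order and taking row products gives the invariant factors.

Invariant factors (smallest first, each dividing the next): x - 3, (x - 3)^2.

Check: the last factor (x - 3)^2 is the minimal polynomial, and the product (x - 3)^3 is the characteristic polynomial.

x - 3, (x - 3)^2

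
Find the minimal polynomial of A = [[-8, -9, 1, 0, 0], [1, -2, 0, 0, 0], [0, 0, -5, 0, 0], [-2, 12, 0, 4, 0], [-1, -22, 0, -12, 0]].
m_A(x) = x(x - 4)(x + 5)^3

The characteristic polynomial factors as x(x - 4)(x + 5)^3. The minimal polynomial is ∏(x - λ)^{k_λ} where k_λ is the size of the largest Jordan block at λ.

For λ = -5: rank(A + 5I) = 4, and the largest Jordan block has size 3 (the smallest k with rank((A + 5I)^k) = rank((A + 5I)^(k+1))).
For λ = 0: rank(A) = 4, and the largest Jordan block has size 1 (the smallest k with rank(A^k) = rank(A^(k+1))).
For λ = 4: rank(A - 4I) = 4, and the largest Jordan block has size 1 (the smallest k with rank((A - 4I)^k) = rank((A - 4I)^(k+1))).

So m_A(x) = x(x - 4)(x + 5)^3.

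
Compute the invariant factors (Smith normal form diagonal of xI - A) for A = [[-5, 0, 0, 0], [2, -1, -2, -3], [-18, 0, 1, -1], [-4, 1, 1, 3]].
The Jordan structure of A has elementary divisors (x + 5), (x - 1)^3. Arranging the block sizes at each eigenvalue in decreasing order and taking row products gives the invariant factors.

Invariant factors (smallest first, each dividing the next): (x - 1)^3(x + 5).

Check: the last factor (x - 1)^3(x + 5) is the minimal polynomial, and the product (x - 1)^3(x + 5) is the characteristic polynomial.

(x - 1)^3(x + 5)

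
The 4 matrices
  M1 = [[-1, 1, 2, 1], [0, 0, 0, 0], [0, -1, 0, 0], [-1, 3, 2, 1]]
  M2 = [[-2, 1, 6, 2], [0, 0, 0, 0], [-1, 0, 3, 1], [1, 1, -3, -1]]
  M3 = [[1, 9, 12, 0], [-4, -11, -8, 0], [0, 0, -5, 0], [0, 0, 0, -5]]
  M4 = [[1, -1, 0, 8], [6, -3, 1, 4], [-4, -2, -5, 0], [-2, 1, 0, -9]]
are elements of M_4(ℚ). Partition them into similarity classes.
Characteristic polynomials: χ_{M1} = x^4, χ_{M2} = x^4, χ_{M3} = (x + 5)^4, χ_{M4} = (x + 1)(x + 5)^3.

{M1, M2}: invariant factors x^2, x^2.

{M3}: invariant factors x + 5, x + 5, (x + 5)^2.

{M4}: invariant factors (x + 1)(x + 5)^3.

Matrices are similar if and only if their invariant-factor lists agree; the partition into similarity classes is {M1, M2}, {M3}, {M4}.

3 classes: {M1, M2}, {M3}, {M4}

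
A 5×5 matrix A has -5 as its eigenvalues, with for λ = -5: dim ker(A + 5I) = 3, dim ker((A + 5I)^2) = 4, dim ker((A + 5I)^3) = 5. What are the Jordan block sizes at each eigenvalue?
Jordan blocks: (-5, 3), (-5, 1), (-5, 1)

λ = -5: successive nullity increments [3, 1, 1] count blocks of size ≥ k; block sizes are [3, 1, 1].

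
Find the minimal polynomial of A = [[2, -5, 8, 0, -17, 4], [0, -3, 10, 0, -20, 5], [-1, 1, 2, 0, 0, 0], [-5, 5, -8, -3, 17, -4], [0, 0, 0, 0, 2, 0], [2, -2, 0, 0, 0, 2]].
m_A(x) = (x - 2)^3(x + 3)

The characteristic polynomial factors as (x - 2)^4(x + 3)^2. The minimal polynomial is ∏(x - λ)^{k_λ} where k_λ is the size of the largest Jordan block at λ.

For λ = -3: rank(A + 3I) = 4, and the largest Jordan block has size 1 (the smallest k with rank((A + 3I)^k) = rank((A + 3I)^(k+1))).
For λ = 2: rank(A - 2I) = 4, and the largest Jordan block has size 3 (the smallest k with rank((A - 2I)^k) = rank((A - 2I)^(k+1))).

So m_A(x) = (x - 2)^3(x + 3).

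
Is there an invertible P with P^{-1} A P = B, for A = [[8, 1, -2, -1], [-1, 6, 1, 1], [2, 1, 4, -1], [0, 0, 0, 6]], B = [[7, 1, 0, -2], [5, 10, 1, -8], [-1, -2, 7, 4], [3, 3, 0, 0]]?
Yes.

Two matrices over a field are similar if and only if they have the same invariant factors.

Both A and B have characteristic polynomial (x - 6)^4 and minimal polynomial (x - 6)^3. Computing further, both have invariant factors x - 6, (x - 6)^3. Hence A and B are similar.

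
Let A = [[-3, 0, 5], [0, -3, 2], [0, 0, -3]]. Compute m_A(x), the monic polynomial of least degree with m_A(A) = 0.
The characteristic polynomial factors as (x + 3)^3. The minimal polynomial is ∏(x - λ)^{k_λ} where k_λ is the size of the largest Jordan block at λ.

For λ = -3: rank(A + 3I) = 1, and the largest Jordan block has size 2 (the smallest k with rank((A + 3I)^k) = rank((A + 3I)^(k+1))).

So m_A(x) = (x + 3)^2.

m_A(x) = (x + 3)^2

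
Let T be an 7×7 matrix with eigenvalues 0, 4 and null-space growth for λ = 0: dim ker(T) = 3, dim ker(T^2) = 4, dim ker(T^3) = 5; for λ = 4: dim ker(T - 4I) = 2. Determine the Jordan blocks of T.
Jordan blocks: (0, 3), (0, 1), (0, 1), (4, 1), (4, 1)

λ = 0: successive nullity increments [3, 1, 1] count blocks of size ≥ k; block sizes are [3, 1, 1].
λ = 4: successive nullity increments [2] count blocks of size ≥ k; block sizes are [1, 1].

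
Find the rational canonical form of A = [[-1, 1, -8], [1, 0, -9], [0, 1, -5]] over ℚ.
R = [[0, 0, -12], [1, 0, -13], [0, 1, -6]]

The invariant factors of A (the non-unit diagonal entries of the Smith normal form of xI - A over ℚ[x]) are (x + 3)(x^2 + 3x + 4), each dividing the next. The characteristic polynomial is their product, (x + 3)(x^2 + 3x + 4).

The rational canonical form is the block-diagonal matrix of companion matrices C(f_i):
R = [[0, 0, -12], [1, 0, -13], [0, 1, -6]].

Note the characteristic polynomial does not split into linear factors over ℚ, so A has no Jordan form over ℚ; the rational canonical form exists over any field.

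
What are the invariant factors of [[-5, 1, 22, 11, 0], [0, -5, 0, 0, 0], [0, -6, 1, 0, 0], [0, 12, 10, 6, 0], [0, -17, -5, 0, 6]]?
The Jordan structure of A has elementary divisors (x + 5)^2, (x - 1), (x - 6), (x - 6). Arranging the block sizes at each eigenvalue in decreasing order and taking row products gives the invariant factors.

Invariant factors (smallest first, each dividing the next): x - 6, (x - 6)(x - 1)(x + 5)^2.

Check: the last factor (x - 6)(x - 1)(x + 5)^2 is the minimal polynomial, and the product (x - 6)^2(x - 1)(x + 5)^2 is the characteristic polynomial.

x - 6, (x - 6)(x - 1)(x + 5)^2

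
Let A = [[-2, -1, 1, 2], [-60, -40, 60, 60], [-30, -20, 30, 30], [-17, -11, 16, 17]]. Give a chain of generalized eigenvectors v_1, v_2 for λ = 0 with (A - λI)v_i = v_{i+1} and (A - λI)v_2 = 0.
v_1 = [[0, -6, -3, -1]]^T, v_2 = [[1, 0, 0, 1]]^T

We seek v_1 ∈ ker(A^2) \ ker(A), then set v_{i+1} = A v_i.

One such chain is v_1 = [[0, -6, -3, -1]]^T, v_2 = [[1, 0, 0, 1]]^T. Check: A v_2 = [[0, 0, 0, 0]]^T = 0.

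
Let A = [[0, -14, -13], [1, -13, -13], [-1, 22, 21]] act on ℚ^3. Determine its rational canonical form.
The invariant factors of A (the non-unit diagonal entries of the Smith normal form of xI - A over ℚ[x]) are (x - 5)(x^2 - 3x - 1), each dividing the next. The characteristic polynomial is their product, (x - 5)(x^2 - 3x - 1).

The rational canonical form is the block-diagonal matrix of companion matrices C(f_i):
R = [[0, 0, -5], [1, 0, -14], [0, 1, 8]].

Note the characteristic polynomial does not split into linear factors over ℚ, so A has no Jordan form over ℚ; the rational canonical form exists over any field.

R = [[0, 0, -5], [1, 0, -14], [0, 1, 8]]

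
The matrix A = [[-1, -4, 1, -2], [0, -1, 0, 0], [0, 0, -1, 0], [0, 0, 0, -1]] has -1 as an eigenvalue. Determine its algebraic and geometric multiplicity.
The characteristic polynomial is (x + 1)^4, so the factor x + 1 appears with exponent 4: the algebraic multiplicity is 4.

rank(A + I) = 1, so the eigenspace has dimension 4 - 1 = 3: the geometric multiplicity is 3.

Since 3 < 4, A is not diagonalizable.

algebraic multiplicity 4, geometric multiplicity 3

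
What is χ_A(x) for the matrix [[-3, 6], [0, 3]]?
χ_A(x) = (x - 3)(x + 3)

xI - A = [[x + 3, -6], [0, x - 3]].

Expanding det(xI - A) along the first row:
det(xI - A) = + (x + 3)·det([[x - 3]]) - (-6)·det([[0]]).

Evaluating gives χ_A(x) = x^2 - 9 = (x - 3)(x + 3).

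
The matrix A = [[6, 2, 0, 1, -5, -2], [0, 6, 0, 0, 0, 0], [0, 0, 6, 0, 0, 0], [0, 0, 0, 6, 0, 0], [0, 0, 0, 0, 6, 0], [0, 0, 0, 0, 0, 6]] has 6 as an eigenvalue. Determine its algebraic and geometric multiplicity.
algebraic multiplicity 6, geometric multiplicity 5

The characteristic polynomial is (x - 6)^6, so the factor x - 6 appears with exponent 6: the algebraic multiplicity is 6.

rank(A - 6I) = 1, so the eigenspace has dimension 6 - 1 = 5: the geometric multiplicity is 5.

Since 5 < 6, A is not diagonalizable.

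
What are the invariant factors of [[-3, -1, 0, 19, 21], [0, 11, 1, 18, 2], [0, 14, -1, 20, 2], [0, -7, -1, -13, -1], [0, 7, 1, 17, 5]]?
(x - 4)^2(x + 3)^3

The Jordan structure of A has elementary divisors (x + 3)^3, (x - 4)^2. Arranging the block sizes at each eigenvalue in decreasing order and taking row products gives the invariant factors.

Invariant factors (smallest first, each dividing the next): (x - 4)^2(x + 3)^3.

Check: the last factor (x - 4)^2(x + 3)^3 is the minimal polynomial, and the product (x - 4)^2(x + 3)^3 is the characteristic polynomial.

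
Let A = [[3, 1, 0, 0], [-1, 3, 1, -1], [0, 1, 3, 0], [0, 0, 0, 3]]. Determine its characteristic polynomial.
χ_A(x) = (x - 3)^4

xI - A = [[x - 3, -1, 0, 0], [1, x - 3, -1, 1], [0, -1, x - 3, 0], [0, 0, 0, x - 3]].

Expanding det(xI - A) along the first row:
det(xI - A) = + (x - 3)·det([[x - 3, -1, 1], [-1, x - 3, 0], [0, 0, x - 3]]) - (-1)·det([[1, -1, 1], [0, x - 3, 0], [0, 0, x - 3]]) + (0)·det([[1, x - 3, 1], [0, -1, 0], [0, 0, x - 3]]) - (0)·det([[1, x - 3, -1], [0, -1, x - 3], [0, 0, 0]]).

Evaluating gives χ_A(x) = x^4 - 12x^3 + 54x^2 - 108x + 81 = (x - 3)^4.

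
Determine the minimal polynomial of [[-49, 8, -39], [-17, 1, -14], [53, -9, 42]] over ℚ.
m_A(x) = (x + 2)^3

The characteristic polynomial factors as (x + 2)^3. The minimal polynomial is ∏(x - λ)^{k_λ} where k_λ is the size of the largest Jordan block at λ.

For λ = -2: rank(A + 2I) = 2, and the largest Jordan block has size 3 (the smallest k with rank((A + 2I)^k) = rank((A + 2I)^(k+1))).

So m_A(x) = (x + 2)^3.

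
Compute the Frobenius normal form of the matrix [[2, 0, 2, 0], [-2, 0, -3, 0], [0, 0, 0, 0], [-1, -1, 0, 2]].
R = [[2, 0, 0, 0], [0, 0, 0, 0], [0, 1, 0, 0], [0, 0, 1, 2]]

The invariant factors of A (the non-unit diagonal entries of the Smith normal form of xI - A over ℚ[x]) are x - 2, x^2(x - 2), each dividing the next. The characteristic polynomial is their product, x^2(x - 2)^2.

The rational canonical form is the block-diagonal matrix of companion matrices C(f_i):
R = [[2, 0, 0, 0], [0, 0, 0, 0], [0, 1, 0, 0], [0, 0, 1, 2]].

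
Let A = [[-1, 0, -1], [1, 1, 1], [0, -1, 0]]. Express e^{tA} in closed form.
A has Jordan form J = [[0, 1, 0], [0, 0, 1], [0, 0, 0]] with A = PJP^{-1}, so e^{tA} = P e^{tJ} P^{-1}.

For a Jordan block J_k(λ), e^{tJ_k(λ)} = e^{λt} · (I + tN + t^2 N^2/2! + ... + t^{k-1} N^{k-1}/(k-1)!) where N is the nilpotent superdiagonal part.

Assembling the blocks and conjugating back gives the entries of e^{tA} as shown above.

e^{tA} = [[t^2/2 - t + 1, t^2/2, t*(t - 2)/2], [t, t + 1, t], [-t^2/2, t*(-t - 2)/2, 1 - t^2/2]]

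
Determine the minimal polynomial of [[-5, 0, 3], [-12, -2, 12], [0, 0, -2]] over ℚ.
m_A(x) = (x + 2)(x + 5)

The characteristic polynomial factors as (x + 2)^2(x + 5). The minimal polynomial is ∏(x - λ)^{k_λ} where k_λ is the size of the largest Jordan block at λ.

For λ = -5: rank(A + 5I) = 2, and the largest Jordan block has size 1 (the smallest k with rank((A + 5I)^k) = rank((A + 5I)^(k+1))).
For λ = -2: rank(A + 2I) = 1, and the largest Jordan block has size 1 (the smallest k with rank((A + 2I)^k) = rank((A + 2I)^(k+1))).

So m_A(x) = (x + 2)(x + 5).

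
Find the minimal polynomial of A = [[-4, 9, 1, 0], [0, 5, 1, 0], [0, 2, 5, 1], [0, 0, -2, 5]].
m_A(x) = (x - 5)^3(x + 4)

The characteristic polynomial factors as (x - 5)^3(x + 4). The minimal polynomial is ∏(x - λ)^{k_λ} where k_λ is the size of the largest Jordan block at λ.

For λ = -4: rank(A + 4I) = 3, and the largest Jordan block has size 1 (the smallest k with rank((A + 4I)^k) = rank((A + 4I)^(k+1))).
For λ = 5: rank(A - 5I) = 3, and the largest Jordan block has size 3 (the smallest k with rank((A - 5I)^k) = rank((A - 5I)^(k+1))).

So m_A(x) = (x - 5)^3(x + 4).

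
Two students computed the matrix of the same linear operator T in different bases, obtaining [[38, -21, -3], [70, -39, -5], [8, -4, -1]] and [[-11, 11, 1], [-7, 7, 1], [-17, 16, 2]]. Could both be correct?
Two matrices over a field are similar if and only if they have the same invariant factors.

Both A and B have characteristic polynomial (x - 1)^2(x + 4) and minimal polynomial (x - 1)^2(x + 4). Computing further, both have invariant factors (x - 1)^2(x + 4). Hence A and B are similar.

Yes.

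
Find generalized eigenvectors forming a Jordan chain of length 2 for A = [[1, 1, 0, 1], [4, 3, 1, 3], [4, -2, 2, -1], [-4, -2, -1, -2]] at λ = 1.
v_1 = [[0, 1, 0, 0]]^T, v_2 = [[1, 2, -2, -2]]^T

We seek v_1 ∈ ker((A - I)^2) \ ker(A - I), then set v_{i+1} = (A - I) v_i.

One such chain is v_1 = [[0, 1, 0, 0]]^T, v_2 = [[1, 2, -2, -2]]^T. Check: (A - I) v_2 = [[0, 0, 0, 0]]^T = 0.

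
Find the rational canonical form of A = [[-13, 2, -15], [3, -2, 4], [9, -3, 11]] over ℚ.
R = [[0, 0, 1], [1, 0, -2], [0, 1, -4]]

The invariant factors of A (the non-unit diagonal entries of the Smith normal form of xI - A over ℚ[x]) are (x + 1)(x^2 + 3x - 1), each dividing the next. The characteristic polynomial is their product, (x + 1)(x^2 + 3x - 1).

The rational canonical form is the block-diagonal matrix of companion matrices C(f_i):
R = [[0, 0, 1], [1, 0, -2], [0, 1, -4]].

Note the characteristic polynomial does not split into linear factors over ℚ, so A has no Jordan form over ℚ; the rational canonical form exists over any field.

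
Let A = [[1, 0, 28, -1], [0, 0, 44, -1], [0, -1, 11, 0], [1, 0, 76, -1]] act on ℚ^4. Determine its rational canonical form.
R = [[0, 0, 0, -48], [1, 0, 0, 76], [0, 1, 0, -44], [0, 0, 1, 11]]

The invariant factors of A (the non-unit diagonal entries of the Smith normal form of xI - A over ℚ[x]) are (x - 4)(x - 3)(x - 2)^2, each dividing the next. The characteristic polynomial is their product, (x - 4)(x - 3)(x - 2)^2.

The rational canonical form is the block-diagonal matrix of companion matrices C(f_i):
R = [[0, 0, 0, -48], [1, 0, 0, 76], [0, 1, 0, -44], [0, 0, 1, 11]].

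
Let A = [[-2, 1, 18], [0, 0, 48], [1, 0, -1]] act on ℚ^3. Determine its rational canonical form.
The invariant factors of A (the non-unit diagonal entries of the Smith normal form of xI - A over ℚ[x]) are (x - 4)(x + 3)(x + 4), each dividing the next. The characteristic polynomial is their product, (x - 4)(x + 3)(x + 4).

The rational canonical form is the block-diagonal matrix of companion matrices C(f_i):
R = [[0, 0, 48], [1, 0, 16], [0, 1, -3]].

R = [[0, 0, 48], [1, 0, 16], [0, 1, -3]]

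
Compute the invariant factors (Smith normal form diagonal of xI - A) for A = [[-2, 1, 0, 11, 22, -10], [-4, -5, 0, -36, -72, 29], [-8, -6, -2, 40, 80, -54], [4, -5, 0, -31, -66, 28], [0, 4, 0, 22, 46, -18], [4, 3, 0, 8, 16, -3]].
The Jordan structure of A has elementary divisors (x + 2)^2, (x + 2), (x - 2), (x - 2), (x - 5). Arranging the block sizes at each eigenvalue in decreasing order and taking row products gives the invariant factors.

Invariant factors (smallest first, each dividing the next): (x - 2)(x + 2), (x - 5)(x - 2)(x + 2)^2.

Check: the last factor (x - 5)(x - 2)(x + 2)^2 is the minimal polynomial, and the product (x - 5)(x - 2)^2(x + 2)^3 is the characteristic polynomial.

(x - 2)(x + 2), (x - 5)(x - 2)(x + 2)^2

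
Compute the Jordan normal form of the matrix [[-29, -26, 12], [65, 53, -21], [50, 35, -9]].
J = [[3, 0, 0], [0, 6, 1], [0, 0, 6]]

The characteristic polynomial is det(xI - A) = (x - 6)^2(x - 3), so the eigenvalues are 3 (algebraic multiplicity 1), 6 (algebraic multiplicity 2).

For λ = 3: algebraic multiplicity 1 gives one 1×1 block.

For λ = 6: rank(A - 6I) = 2, rank((A - 6I)^2) = 1. The eigenspace has dimension 3 - 2 = 1, so there is 1 Jordan block; the rank sequence gives block sizes [2].

Assembling the blocks gives the Jordan form J above.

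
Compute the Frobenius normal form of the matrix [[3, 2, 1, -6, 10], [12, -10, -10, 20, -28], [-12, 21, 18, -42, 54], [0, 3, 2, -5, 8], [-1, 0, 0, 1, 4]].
The invariant factors of A (the non-unit diagonal entries of the Smith normal form of xI - A over ℚ[x]) are x - 3, x(x - 3)(x - 2)^2, each dividing the next. The characteristic polynomial is their product, x(x - 3)^2(x - 2)^2.

The rational canonical form is the block-diagonal matrix of companion matrices C(f_i):
R = [[3, 0, 0, 0, 0], [0, 0, 0, 0, 0], [0, 1, 0, 0, 12], [0, 0, 1, 0, -16], [0, 0, 0, 1, 7]].

R = [[3, 0, 0, 0, 0], [0, 0, 0, 0, 0], [0, 1, 0, 0, 12], [0, 0, 1, 0, -16], [0, 0, 0, 1, 7]]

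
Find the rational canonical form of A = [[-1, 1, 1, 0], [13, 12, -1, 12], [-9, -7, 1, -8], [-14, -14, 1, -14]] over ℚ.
R = [[0, 0, 0, 8], [1, 0, 0, 12], [0, 1, 0, 4], [0, 0, 1, -2]]

The invariant factors of A (the non-unit diagonal entries of the Smith normal form of xI - A over ℚ[x]) are (x + 2)(x^3 - 4x - 4), each dividing the next. The characteristic polynomial is their product, (x + 2)(x^3 - 4x - 4).

The rational canonical form is the block-diagonal matrix of companion matrices C(f_i):
R = [[0, 0, 0, 8], [1, 0, 0, 12], [0, 1, 0, 4], [0, 0, 1, -2]].

Note the characteristic polynomial does not split into linear factors over ℚ, so A has no Jordan form over ℚ; the rational canonical form exists over any field.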